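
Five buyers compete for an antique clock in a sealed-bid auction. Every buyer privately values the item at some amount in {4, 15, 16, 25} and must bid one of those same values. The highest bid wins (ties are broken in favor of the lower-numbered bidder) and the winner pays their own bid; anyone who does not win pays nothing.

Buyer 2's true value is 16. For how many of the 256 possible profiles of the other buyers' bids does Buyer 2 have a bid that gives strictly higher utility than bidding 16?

8

Others bid (4, 4, 4, 4): truth gives 0; bid 15 gives 1 > 0. Violating.
Others bid (4, 4, 4, 15): truth gives 0; bid 15 gives 1 > 0. Violating.
Others bid (4, 4, 15, 4): truth gives 0; bid 15 gives 1 > 0. Violating.
Others bid (4, 4, 15, 15): truth gives 0; bid 15 gives 1 > 0. Violating.
Others bid (4, 4, 4, 16): truth gives 0; no alternative beats it.
Others bid (4, 4, 4, 25): truth gives 0; no alternative beats it.
(Checking all 256 profiles: 8 have a profitable deviation, 248 do not.)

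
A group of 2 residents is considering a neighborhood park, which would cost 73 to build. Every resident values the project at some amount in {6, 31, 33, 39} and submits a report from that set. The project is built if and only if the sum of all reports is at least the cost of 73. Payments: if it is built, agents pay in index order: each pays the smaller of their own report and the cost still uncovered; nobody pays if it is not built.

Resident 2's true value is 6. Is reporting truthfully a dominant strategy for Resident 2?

Check each profile of the others' reports and compare truth against every alternative report.
Others report (6): truth gives 0, best alternative gives 0.
Others report (31): truth gives 0, best alternative gives 0.
Others report (33): truth gives 0, best alternative gives 0.
Others report (39): truth gives 0, best alternative gives 0.
In every case the truthful report is at least as good as any alternative, so it is a dominant strategy.

Yes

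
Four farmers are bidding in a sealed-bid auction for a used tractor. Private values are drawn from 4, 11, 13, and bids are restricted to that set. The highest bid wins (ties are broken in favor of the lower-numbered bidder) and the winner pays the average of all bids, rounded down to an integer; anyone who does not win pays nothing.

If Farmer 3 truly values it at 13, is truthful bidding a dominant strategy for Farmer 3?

No

Consider the case where Farmer 1 bids 4, Farmer 2 bids 4 and Farmer 4 bids 4.
Truthful bid 13: wins, pays 6, utility 13 - 6 = 7.
Bid 11 instead: wins, pays 5, utility 13 - 5 = 8.
Since 8 > 7, bidding 11 is strictly better here, so truthful bidding is not dominant.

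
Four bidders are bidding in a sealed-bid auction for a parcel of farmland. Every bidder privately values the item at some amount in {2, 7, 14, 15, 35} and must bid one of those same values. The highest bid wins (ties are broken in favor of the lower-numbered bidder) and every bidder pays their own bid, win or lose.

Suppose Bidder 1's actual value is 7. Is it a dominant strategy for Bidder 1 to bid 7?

Consider the case where Bidder 2 bids 2, Bidder 3 bids 2 and Bidder 4 bids 2.
Truthful bid 7: wins, pays 7, utility 7 - 7 = 0.
Bid 2 instead: wins, pays 2, utility 7 - 2 = 5.
Since 5 > 0, bidding 2 is strictly better here, so truthful bidding is not dominant.

No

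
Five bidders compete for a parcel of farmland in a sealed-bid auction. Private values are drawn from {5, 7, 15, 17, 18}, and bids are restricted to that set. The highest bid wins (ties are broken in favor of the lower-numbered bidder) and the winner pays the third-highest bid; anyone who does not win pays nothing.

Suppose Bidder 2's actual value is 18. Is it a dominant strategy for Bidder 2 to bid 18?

Yes

Check each profile of the others' bids and compare truth against every alternative bid.
Others bid (5, 5, 5, 18): truth gives 13, best alternative gives 0.
Others bid (5, 5, 18, 5): truth gives 13, best alternative gives 0.
Others bid (5, 18, 5, 5): truth gives 13, best alternative gives 0.
Others bid (17, 5, 5, 5): truth gives 13, best alternative gives 0.
Others bid (5, 5, 7, 18): truth gives 11, best alternative gives 0.
Others bid (5, 5, 18, 7): truth gives 11, best alternative gives 0.
(Remaining 619 profiles checked similarly; truth is weakly best in each.)
In every case the truthful bid is at least as good as any alternative, so it is a dominant strategy.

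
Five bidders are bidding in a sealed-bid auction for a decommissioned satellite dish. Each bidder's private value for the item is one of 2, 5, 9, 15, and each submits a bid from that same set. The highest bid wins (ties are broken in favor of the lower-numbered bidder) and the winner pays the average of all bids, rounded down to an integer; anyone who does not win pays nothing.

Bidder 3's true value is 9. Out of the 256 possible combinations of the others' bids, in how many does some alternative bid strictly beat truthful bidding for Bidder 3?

64

Others bid (2, 2, 2, 2): truth gives 6; bid 5 gives 7 > 6. Violating.
Others bid (2, 2, 2, 5): truth gives 5; bid 5 gives 6 > 5. Violating.
Others bid (2, 2, 2, 15): truth gives 0; bid 15 gives 2 > 0. Violating.
Others bid (2, 2, 5, 2): truth gives 5; bid 5 gives 6 > 5. Violating.
Others bid (2, 2, 2, 9): truth gives 5; no alternative beats it.
Others bid (2, 2, 5, 9): truth gives 4; no alternative beats it.
(Checking all 256 profiles: 64 have a profitable deviation, 192 do not.)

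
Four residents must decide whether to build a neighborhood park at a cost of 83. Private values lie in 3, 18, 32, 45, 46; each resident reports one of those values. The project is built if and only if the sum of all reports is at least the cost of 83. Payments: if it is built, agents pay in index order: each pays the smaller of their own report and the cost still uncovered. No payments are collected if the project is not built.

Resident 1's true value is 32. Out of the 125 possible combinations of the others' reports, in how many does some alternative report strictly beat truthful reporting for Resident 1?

102

Others report (3, 18, 45): truth gives 0; report 18 gives 14 > 0. Violating.
Others report (3, 18, 46): truth gives 0; report 18 gives 14 > 0. Violating.
Others report (3, 32, 32): truth gives 0; report 18 gives 14 > 0. Violating.
Others report (3, 32, 45): truth gives 0; report 3 gives 29 > 0. Violating.
Others report (3, 3, 3): truth gives 0; no alternative beats it.
Others report (3, 3, 18): truth gives 0; no alternative beats it.
(Checking all 125 profiles: 102 have a profitable deviation, 23 do not.)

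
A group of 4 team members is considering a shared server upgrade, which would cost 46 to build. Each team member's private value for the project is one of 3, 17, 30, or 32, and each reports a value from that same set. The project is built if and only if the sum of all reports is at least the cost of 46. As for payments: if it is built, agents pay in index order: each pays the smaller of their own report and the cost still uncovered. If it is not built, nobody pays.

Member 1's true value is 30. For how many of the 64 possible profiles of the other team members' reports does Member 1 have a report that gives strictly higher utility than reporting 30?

Others report (3, 3, 30): truth gives 0; report 17 gives 13 > 0. Violating.
Others report (3, 3, 32): truth gives 0; report 17 gives 13 > 0. Violating.
Others report (3, 17, 17): truth gives 0; report 17 gives 13 > 0. Violating.
Others report (3, 17, 30): truth gives 0; report 3 gives 27 > 0. Violating.
Others report (3, 3, 3): truth gives 0; no alternative beats it.
Others report (3, 3, 17): truth gives 0; no alternative beats it.
(Checking all 64 profiles: 60 have a profitable deviation, 4 do not.)

60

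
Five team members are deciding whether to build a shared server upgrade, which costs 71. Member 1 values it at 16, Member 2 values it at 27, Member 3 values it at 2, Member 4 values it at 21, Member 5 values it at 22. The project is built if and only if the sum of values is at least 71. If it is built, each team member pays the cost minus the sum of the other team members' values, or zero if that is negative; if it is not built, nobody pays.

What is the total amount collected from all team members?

19

Total value 88 ≥ cost 71, so it is built.
Member 1: others sum to 72; max(0, 71 - 72) = 0.
Member 2: others sum to 61; max(0, 71 - 61) = 10.
Member 3: others sum to 86; max(0, 71 - 86) = 0.
Member 4: others sum to 67; max(0, 71 - 67) = 4.
Member 5: others sum to 66; max(0, 71 - 66) = 5.
Total collected = 0 + 10 + 0 + 4 + 5 = 19.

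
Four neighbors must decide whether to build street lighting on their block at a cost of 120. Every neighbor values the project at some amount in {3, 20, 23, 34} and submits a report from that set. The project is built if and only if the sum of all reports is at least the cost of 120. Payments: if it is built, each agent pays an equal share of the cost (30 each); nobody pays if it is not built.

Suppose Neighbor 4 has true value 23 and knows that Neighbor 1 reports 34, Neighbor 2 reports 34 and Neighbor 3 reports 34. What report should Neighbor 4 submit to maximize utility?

3

Report 3: project not built, utility 0.
Report 20: project built, pays 30, utility 23 - 30 = -7.
Report 23: project built, pays 30, utility 23 - 30 = -7.
Report 34: project built, pays 30, utility 23 - 30 = -7.
The best choice is 3 with utility 0.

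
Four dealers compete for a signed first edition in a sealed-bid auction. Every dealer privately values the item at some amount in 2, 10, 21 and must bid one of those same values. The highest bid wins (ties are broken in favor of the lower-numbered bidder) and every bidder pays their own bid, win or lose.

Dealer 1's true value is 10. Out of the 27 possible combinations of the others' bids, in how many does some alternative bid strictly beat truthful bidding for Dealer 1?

Others bid (2, 2, 2): truth gives 0; bid 2 gives 8 > 0. Violating.
Others bid (2, 2, 21): truth gives -10; bid 2 gives -2 > -10. Violating.
Others bid (2, 10, 21): truth gives -10; bid 2 gives -2 > -10. Violating.
Others bid (2, 21, 2): truth gives -10; bid 2 gives -2 > -10. Violating.
Others bid (2, 2, 10): truth gives 0; no alternative beats it.
Others bid (2, 10, 2): truth gives 0; no alternative beats it.
(Checking all 27 profiles: 20 have a profitable deviation, 7 do not.)

20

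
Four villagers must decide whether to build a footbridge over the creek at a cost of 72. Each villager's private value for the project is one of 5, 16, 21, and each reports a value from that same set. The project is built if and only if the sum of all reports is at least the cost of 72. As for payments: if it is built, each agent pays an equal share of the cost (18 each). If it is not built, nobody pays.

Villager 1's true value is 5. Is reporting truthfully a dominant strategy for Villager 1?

Check each profile of the others' reports and compare truth against every alternative report.
Others report (16, 21, 21): truth gives 0, best alternative gives -13.
Others report (21, 16, 21): truth gives 0, best alternative gives -13.
Others report (21, 21, 16): truth gives 0, best alternative gives -13.
Others report (21, 21, 21): truth gives 0, best alternative gives -13.
Others report (5, 5, 5): truth gives 0, best alternative gives 0.
Others report (5, 5, 16): truth gives 0, best alternative gives 0.
(Remaining 21 profiles checked similarly; truth is weakly best in each.)
In every case the truthful report is at least as good as any alternative, so it is a dominant strategy.

Yes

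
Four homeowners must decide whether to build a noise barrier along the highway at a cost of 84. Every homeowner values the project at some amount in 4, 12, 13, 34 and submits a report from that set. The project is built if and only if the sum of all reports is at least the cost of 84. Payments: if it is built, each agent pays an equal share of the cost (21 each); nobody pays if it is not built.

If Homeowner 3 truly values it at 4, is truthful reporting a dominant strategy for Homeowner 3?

Check each profile of the others' reports and compare truth against every alternative report.
Others report (4, 34, 34): truth gives 0, best alternative gives -17.
Others report (34, 4, 34): truth gives 0, best alternative gives -17.
Others report (34, 34, 4): truth gives 0, best alternative gives -17.
Others report (12, 34, 34): truth gives -17, best alternative gives -17.
Others report (13, 34, 34): truth gives -17, best alternative gives -17.
Others report (34, 12, 34): truth gives -17, best alternative gives -17.
(Remaining 58 profiles checked similarly; truth is weakly best in each.)
In every case the truthful report is at least as good as any alternative, so it is a dominant strategy.

Yes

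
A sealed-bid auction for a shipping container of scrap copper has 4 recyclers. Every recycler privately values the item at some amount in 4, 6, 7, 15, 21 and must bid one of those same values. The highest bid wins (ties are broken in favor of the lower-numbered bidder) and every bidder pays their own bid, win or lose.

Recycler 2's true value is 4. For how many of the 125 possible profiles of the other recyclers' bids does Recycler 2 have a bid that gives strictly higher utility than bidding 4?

18

Others bid (4, 4, 4): truth gives -4; bid 6 gives -2 > -4. Violating.
Others bid (4, 4, 6): truth gives -4; bid 6 gives -2 > -4. Violating.
Others bid (4, 4, 7): truth gives -4; bid 7 gives -3 > -4. Violating.
Others bid (4, 6, 4): truth gives -4; bid 6 gives -2 > -4. Violating.
Others bid (4, 4, 15): truth gives -4; no alternative beats it.
Others bid (4, 4, 21): truth gives -4; no alternative beats it.
(Checking all 125 profiles: 18 have a profitable deviation, 107 do not.)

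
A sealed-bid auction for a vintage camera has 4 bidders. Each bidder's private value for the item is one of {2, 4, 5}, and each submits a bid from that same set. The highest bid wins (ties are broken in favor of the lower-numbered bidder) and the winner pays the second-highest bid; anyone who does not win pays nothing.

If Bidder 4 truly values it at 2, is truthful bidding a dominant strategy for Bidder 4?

Yes

Check each profile of the others' bids and compare truth against every alternative bid.
Others bid (2, 2, 2): truth gives 0, best alternative gives 0.
Others bid (2, 2, 4): truth gives 0, best alternative gives 0.
Others bid (2, 2, 5): truth gives 0, best alternative gives 0.
Others bid (2, 4, 2): truth gives 0, best alternative gives 0.
Others bid (2, 4, 4): truth gives 0, best alternative gives 0.
Others bid (2, 4, 5): truth gives 0, best alternative gives 0.
(Remaining 21 profiles checked similarly; truth is weakly best in each.)
In every case the truthful bid is at least as good as any alternative, so it is a dominant strategy.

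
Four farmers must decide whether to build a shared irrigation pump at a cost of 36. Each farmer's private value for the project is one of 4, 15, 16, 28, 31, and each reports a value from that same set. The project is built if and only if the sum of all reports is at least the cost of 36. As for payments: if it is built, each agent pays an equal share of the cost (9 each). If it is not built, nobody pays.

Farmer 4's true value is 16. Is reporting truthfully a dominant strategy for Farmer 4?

Consider the case where Farmer 1 reports 4, Farmer 2 reports 4 and Farmer 3 reports 4.
Truthful report 16: project not built, utility 0.
Report 28 instead: project built, pays 9, utility 16 - 9 = 7.
Since 7 > 0, reporting 28 is strictly better here, so truthful reporting is not dominant.

No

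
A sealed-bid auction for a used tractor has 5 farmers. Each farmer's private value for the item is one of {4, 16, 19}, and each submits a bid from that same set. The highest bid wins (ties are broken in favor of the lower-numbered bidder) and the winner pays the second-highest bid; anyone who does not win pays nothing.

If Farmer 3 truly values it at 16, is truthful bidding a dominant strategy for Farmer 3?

Yes

Check each profile of the others' bids and compare truth against every alternative bid.
Others bid (4, 4, 4, 4): truth gives 12, best alternative gives 12.
Others bid (4, 4, 4, 16): truth gives 0, best alternative gives 0.
Others bid (4, 4, 4, 19): truth gives 0, best alternative gives 0.
Others bid (4, 4, 16, 4): truth gives 0, best alternative gives 0.
Others bid (4, 4, 16, 16): truth gives 0, best alternative gives 0.
Others bid (4, 4, 16, 19): truth gives 0, best alternative gives 0.
(Remaining 75 profiles checked similarly; truth is weakly best in each.)
In every case the truthful bid is at least as good as any alternative, so it is a dominant strategy.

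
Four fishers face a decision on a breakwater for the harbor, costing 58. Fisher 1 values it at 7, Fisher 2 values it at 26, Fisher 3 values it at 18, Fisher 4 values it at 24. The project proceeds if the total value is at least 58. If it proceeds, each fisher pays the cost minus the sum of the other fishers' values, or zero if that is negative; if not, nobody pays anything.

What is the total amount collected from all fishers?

17

Total value 75 ≥ cost 58, so it is built.
Fisher 1: others sum to 68; max(0, 58 - 68) = 0.
Fisher 2: others sum to 49; max(0, 58 - 49) = 9.
Fisher 3: others sum to 57; max(0, 58 - 57) = 1.
Fisher 4: others sum to 51; max(0, 58 - 51) = 7.
Total collected = 0 + 9 + 1 + 7 = 17.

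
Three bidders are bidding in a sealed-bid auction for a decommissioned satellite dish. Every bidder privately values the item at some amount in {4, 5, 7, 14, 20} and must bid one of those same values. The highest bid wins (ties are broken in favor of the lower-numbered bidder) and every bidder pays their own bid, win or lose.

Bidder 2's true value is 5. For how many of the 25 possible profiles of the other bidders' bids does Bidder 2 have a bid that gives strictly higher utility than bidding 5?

23

Others bid (4, 7): truth gives -5; bid 7 gives -2 > -5. Violating.
Others bid (4, 14): truth gives -5; bid 4 gives -4 > -5. Violating.
Others bid (4, 20): truth gives -5; bid 4 gives -4 > -5. Violating.
Others bid (5, 4): truth gives -5; bid 7 gives -2 > -5. Violating.
Others bid (4, 4): truth gives 0; no alternative beats it.
Others bid (4, 5): truth gives 0; no alternative beats it.
(Checking all 25 profiles: 23 have a profitable deviation, 2 do not.)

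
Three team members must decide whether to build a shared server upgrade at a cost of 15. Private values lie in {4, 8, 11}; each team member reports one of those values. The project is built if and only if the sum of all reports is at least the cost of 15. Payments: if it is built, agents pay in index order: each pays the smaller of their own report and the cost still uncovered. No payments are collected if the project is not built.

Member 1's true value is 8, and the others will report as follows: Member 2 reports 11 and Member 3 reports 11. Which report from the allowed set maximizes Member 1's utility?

4

Report 4: project built, pays 4, utility 8 - 4 = 4.
Report 8: project built, pays 8, utility 8 - 8 = 0.
Report 11: project built, pays 11, utility 8 - 11 = -3.
The best choice is 4 with utility 4.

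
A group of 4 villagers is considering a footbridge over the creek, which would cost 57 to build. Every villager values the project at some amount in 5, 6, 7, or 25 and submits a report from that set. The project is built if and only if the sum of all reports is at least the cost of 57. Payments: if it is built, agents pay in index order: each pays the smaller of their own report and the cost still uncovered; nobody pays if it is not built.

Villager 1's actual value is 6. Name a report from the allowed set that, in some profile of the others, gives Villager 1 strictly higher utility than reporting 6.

5

Suppose Villager 2 reports 5, Villager 3 reports 25 and Villager 4 reports 25.
Report 6: project built, pays 6, utility 6 - 6 = 0.
Report 5: project built, pays 5, utility 6 - 5 = 1.
So reporting 5 beats truth here (1 > 0).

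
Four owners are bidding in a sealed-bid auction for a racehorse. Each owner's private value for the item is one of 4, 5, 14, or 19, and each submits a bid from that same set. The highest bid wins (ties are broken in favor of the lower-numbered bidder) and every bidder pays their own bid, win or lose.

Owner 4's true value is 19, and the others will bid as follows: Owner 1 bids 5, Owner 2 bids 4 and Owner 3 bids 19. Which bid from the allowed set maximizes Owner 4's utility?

4

Bid 4: loses but pays 4, utility -4.
Bid 5: loses but pays 5, utility -5.
Bid 14: loses but pays 14, utility -14.
Bid 19: loses but pays 19, utility -19.
The best choice is 4 with utility -4.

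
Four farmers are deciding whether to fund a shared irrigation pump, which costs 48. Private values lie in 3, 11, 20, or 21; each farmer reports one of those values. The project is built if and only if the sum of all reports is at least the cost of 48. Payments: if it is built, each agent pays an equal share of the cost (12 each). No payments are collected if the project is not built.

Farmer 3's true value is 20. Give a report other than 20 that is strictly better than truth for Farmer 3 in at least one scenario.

Suppose Farmer 1 reports 3, Farmer 2 reports 3 and Farmer 4 reports 21.
Report 20: project not built, utility 0.
Report 21: project built, pays 12, utility 20 - 12 = 8.
So reporting 21 beats truth here (8 > 0).

21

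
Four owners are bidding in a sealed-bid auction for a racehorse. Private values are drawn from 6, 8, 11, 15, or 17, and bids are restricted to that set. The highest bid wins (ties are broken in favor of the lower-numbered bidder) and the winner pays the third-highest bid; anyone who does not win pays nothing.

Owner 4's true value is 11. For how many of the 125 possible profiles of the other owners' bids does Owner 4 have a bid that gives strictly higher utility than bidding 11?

Others bid (6, 6, 11): truth gives 0; bid 15 gives 5 > 0. Violating.
Others bid (6, 6, 15): truth gives 0; bid 17 gives 5 > 0. Violating.
Others bid (6, 8, 11): truth gives 0; bid 15 gives 3 > 0. Violating.
Others bid (6, 8, 15): truth gives 0; bid 17 gives 3 > 0. Violating.
Others bid (6, 6, 6): truth gives 5; no alternative beats it.
Others bid (6, 6, 8): truth gives 5; no alternative beats it.
(Checking all 125 profiles: 24 have a profitable deviation, 101 do not.)

24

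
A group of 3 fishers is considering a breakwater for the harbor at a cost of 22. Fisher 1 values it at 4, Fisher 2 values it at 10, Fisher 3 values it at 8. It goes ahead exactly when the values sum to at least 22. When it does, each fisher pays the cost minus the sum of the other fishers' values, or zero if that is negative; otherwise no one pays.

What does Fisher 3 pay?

Total value 22 ≥ cost 22, so the project is built.
The other fishers' values sum to 14.
Cost minus that sum is 22 - 14 = 8.

8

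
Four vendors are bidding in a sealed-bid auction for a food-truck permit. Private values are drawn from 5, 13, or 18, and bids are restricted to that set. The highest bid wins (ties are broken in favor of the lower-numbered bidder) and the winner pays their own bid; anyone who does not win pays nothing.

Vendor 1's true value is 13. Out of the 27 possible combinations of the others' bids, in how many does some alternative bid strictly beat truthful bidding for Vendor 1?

1

Others bid (5, 5, 5): truth gives 0; bid 5 gives 8 > 0. Violating.
Others bid (5, 5, 13): truth gives 0; no alternative beats it.
Others bid (5, 5, 18): truth gives 0; no alternative beats it.
(Checking all 27 profiles: 1 has a profitable deviation, 26 do not.)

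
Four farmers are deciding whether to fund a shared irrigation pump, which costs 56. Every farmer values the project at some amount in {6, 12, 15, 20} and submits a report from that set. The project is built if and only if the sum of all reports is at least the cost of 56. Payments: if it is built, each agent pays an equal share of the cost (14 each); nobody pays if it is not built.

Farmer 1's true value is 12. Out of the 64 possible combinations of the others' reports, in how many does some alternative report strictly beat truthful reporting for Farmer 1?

Others report (6, 20, 20): truth gives -2; report 6 gives 0 > -2. Violating.
Others report (12, 12, 20): truth gives -2; report 6 gives 0 > -2. Violating.
Others report (12, 15, 20): truth gives -2; report 6 gives 0 > -2. Violating.
Others report (12, 20, 12): truth gives -2; report 6 gives 0 > -2. Violating.
Others report (6, 6, 6): truth gives 0; no alternative beats it.
Others report (6, 6, 12): truth gives 0; no alternative beats it.
(Checking all 64 profiles: 13 have a profitable deviation, 51 do not.)

13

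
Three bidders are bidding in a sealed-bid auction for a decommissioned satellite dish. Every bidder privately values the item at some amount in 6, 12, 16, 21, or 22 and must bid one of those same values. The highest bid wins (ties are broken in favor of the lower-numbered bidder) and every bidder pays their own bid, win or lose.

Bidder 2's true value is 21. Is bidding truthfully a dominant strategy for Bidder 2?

Consider the case where Bidder 1 bids 6 and Bidder 3 bids 6.
Truthful bid 21: wins, pays 21, utility 21 - 21 = 0.
Bid 12 instead: wins, pays 12, utility 21 - 12 = 9.
Since 9 > 0, bidding 12 is strictly better here, so truthful bidding is not dominant.

No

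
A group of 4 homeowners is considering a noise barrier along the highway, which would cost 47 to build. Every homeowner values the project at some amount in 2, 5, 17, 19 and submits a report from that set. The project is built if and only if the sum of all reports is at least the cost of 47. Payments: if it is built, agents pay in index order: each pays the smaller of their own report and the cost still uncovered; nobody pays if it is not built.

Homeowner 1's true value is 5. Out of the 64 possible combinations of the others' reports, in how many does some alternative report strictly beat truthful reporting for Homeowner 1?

Others report (17, 17, 17): truth gives 0; report 2 gives 3 > 0. Violating.
Others report (17, 17, 19): truth gives 0; report 2 gives 3 > 0. Violating.
Others report (17, 19, 17): truth gives 0; report 2 gives 3 > 0. Violating.
Others report (17, 19, 19): truth gives 0; report 2 gives 3 > 0. Violating.
Others report (2, 2, 2): truth gives 0; no alternative beats it.
Others report (2, 2, 5): truth gives 0; no alternative beats it.
(Checking all 64 profiles: 8 have a profitable deviation, 56 do not.)

8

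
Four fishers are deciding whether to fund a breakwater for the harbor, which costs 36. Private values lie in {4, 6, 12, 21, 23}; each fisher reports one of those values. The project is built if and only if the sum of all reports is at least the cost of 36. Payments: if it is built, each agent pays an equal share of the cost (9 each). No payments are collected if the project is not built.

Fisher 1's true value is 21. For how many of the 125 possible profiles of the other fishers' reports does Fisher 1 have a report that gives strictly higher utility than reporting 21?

3

Others report (4, 4, 6): truth gives 0; report 23 gives 12 > 0. Violating.
Others report (4, 6, 4): truth gives 0; report 23 gives 12 > 0. Violating.
Others report (6, 4, 4): truth gives 0; report 23 gives 12 > 0. Violating.
Others report (4, 4, 4): truth gives 0; no alternative beats it.
Others report (4, 4, 12): truth gives 12; no alternative beats it.
(Checking all 125 profiles: 3 have a profitable deviation, 122 do not.)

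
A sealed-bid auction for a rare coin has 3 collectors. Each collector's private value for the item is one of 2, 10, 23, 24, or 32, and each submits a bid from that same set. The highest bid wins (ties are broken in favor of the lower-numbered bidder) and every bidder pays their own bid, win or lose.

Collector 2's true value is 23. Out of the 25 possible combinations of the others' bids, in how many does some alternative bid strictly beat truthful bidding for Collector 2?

Others bid (2, 2): truth gives 0; bid 10 gives 13 > 0. Violating.
Others bid (2, 10): truth gives 0; bid 10 gives 13 > 0. Violating.
Others bid (2, 24): truth gives -23; bid 24 gives -1 > -23. Violating.
Others bid (2, 32): truth gives -23; bid 2 gives -2 > -23. Violating.
Others bid (2, 23): truth gives 0; no alternative beats it.
Others bid (10, 2): truth gives 0; no alternative beats it.
(Checking all 25 profiles: 21 have a profitable deviation, 4 do not.)

21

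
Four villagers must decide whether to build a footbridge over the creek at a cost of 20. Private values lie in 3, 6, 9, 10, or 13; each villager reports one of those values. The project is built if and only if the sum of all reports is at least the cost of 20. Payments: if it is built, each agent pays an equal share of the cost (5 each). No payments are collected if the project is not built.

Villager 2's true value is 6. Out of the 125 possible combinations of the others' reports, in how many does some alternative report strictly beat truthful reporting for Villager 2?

Others report (3, 3, 3): truth gives 0; report 13 gives 1 > 0. Violating.
Others report (3, 3, 6): truth gives 0; report 9 gives 1 > 0. Violating.
Others report (3, 6, 3): truth gives 0; report 9 gives 1 > 0. Violating.
Others report (6, 3, 3): truth gives 0; report 9 gives 1 > 0. Violating.
Others report (3, 3, 9): truth gives 1; no alternative beats it.
Others report (3, 3, 10): truth gives 1; no alternative beats it.
(Checking all 125 profiles: 4 have a profitable deviation, 121 do not.)

4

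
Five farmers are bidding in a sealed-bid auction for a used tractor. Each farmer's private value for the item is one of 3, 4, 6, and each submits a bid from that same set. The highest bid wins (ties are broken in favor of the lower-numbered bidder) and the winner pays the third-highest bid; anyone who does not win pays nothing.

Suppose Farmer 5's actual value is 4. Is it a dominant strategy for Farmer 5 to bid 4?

No

Consider the case where Farmer 1 bids 3, Farmer 2 bids 3, Farmer 3 bids 3 and Farmer 4 bids 4.
Truthful bid 4: loses, pays 0, utility 0.
Bid 6 instead: wins, pays 3, utility 4 - 3 = 1.
Since 1 > 0, bidding 6 is strictly better here, so truthful bidding is not dominant.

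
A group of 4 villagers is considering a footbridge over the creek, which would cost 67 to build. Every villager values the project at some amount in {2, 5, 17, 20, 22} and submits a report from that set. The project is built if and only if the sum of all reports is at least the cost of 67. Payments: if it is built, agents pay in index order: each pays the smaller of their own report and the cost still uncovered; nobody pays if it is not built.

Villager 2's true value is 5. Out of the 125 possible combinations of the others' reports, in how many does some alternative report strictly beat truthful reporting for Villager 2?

1

Others report (22, 22, 22): truth gives 0; report 2 gives 3 > 0. Violating.
Others report (2, 2, 2): truth gives 0; no alternative beats it.
Others report (2, 2, 5): truth gives 0; no alternative beats it.
(Checking all 125 profiles: 1 has a profitable deviation, 124 do not.)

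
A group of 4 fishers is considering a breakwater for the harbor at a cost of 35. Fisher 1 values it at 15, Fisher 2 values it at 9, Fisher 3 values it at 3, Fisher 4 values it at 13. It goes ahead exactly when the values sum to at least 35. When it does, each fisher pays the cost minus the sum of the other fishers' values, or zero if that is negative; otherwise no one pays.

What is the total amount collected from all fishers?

22

Total value 40 ≥ cost 35, so it is built.
Fisher 1: others sum to 25; max(0, 35 - 25) = 10.
Fisher 2: others sum to 31; max(0, 35 - 31) = 4.
Fisher 3: others sum to 37; max(0, 35 - 37) = 0.
Fisher 4: others sum to 27; max(0, 35 - 27) = 8.
Total collected = 10 + 4 + 0 + 8 = 22.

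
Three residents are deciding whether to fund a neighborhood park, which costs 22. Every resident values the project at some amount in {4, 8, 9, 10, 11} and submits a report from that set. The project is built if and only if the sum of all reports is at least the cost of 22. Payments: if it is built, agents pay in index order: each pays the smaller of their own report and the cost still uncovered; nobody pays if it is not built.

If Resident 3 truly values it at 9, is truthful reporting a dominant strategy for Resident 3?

Yes

Check each profile of the others' reports and compare truth against every alternative report.
Others report (11, 11): truth gives 9, best alternative gives 9.
Others report (10, 11): truth gives 8, best alternative gives 8.
Others report (11, 10): truth gives 8, best alternative gives 8.
Others report (9, 11): truth gives 7, best alternative gives 7.
Others report (10, 10): truth gives 7, best alternative gives 7.
Others report (11, 9): truth gives 7, best alternative gives 7.
(Remaining 19 profiles checked similarly; truth is weakly best in each.)
In every case the truthful report is at least as good as any alternative, so it is a dominant strategy.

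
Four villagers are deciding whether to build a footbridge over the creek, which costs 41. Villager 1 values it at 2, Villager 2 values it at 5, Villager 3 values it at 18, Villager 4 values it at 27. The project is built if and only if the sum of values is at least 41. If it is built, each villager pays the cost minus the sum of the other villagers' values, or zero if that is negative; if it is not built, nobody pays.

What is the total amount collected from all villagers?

Total value 52 ≥ cost 41, so it is built.
Villager 1: others sum to 50; max(0, 41 - 50) = 0.
Villager 2: others sum to 47; max(0, 41 - 47) = 0.
Villager 3: others sum to 34; max(0, 41 - 34) = 7.
Villager 4: others sum to 25; max(0, 41 - 25) = 16.
Total collected = 0 + 0 + 7 + 16 = 23.

23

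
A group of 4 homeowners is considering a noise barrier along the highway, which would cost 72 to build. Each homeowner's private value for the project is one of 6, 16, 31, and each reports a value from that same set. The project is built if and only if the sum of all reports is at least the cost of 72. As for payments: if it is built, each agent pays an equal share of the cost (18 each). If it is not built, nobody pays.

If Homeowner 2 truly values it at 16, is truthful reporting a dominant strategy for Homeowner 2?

Consider the case where Homeowner 1 reports 16, Homeowner 3 reports 16 and Homeowner 4 reports 31.
Truthful report 16: project built, pays 18, utility 16 - 18 = -2.
Report 6 instead: project not built, utility 0.
Since 0 > -2, reporting 6 is strictly better here, so truthful reporting is not dominant.

No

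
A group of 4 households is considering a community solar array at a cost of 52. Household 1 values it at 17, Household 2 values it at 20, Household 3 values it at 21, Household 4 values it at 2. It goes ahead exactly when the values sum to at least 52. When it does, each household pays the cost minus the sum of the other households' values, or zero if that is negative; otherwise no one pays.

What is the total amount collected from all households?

Total value 60 ≥ cost 52, so it is built.
Household 1: others sum to 43; max(0, 52 - 43) = 9.
Household 2: others sum to 40; max(0, 52 - 40) = 12.
Household 3: others sum to 39; max(0, 52 - 39) = 13.
Household 4: others sum to 58; max(0, 52 - 58) = 0.
Total collected = 9 + 12 + 13 + 0 = 34.

34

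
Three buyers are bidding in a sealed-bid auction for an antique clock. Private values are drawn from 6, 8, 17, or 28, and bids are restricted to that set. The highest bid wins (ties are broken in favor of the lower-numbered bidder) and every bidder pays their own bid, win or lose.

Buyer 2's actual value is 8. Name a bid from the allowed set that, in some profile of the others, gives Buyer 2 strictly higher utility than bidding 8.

6

Suppose Buyer 1 bids 6 and Buyer 3 bids 17.
Bid 8: loses but pays 8, utility -8.
Bid 6: loses but pays 6, utility -6.
So bidding 6 beats truth here (-6 > -8).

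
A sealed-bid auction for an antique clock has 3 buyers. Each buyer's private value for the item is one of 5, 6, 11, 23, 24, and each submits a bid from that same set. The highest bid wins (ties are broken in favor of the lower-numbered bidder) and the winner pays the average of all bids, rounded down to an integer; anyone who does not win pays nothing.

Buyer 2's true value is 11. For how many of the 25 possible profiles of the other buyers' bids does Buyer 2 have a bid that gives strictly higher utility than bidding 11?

2

Others bid (5, 5): truth gives 4; bid 6 gives 6 > 4. Violating.
Others bid (5, 6): truth gives 4; bid 6 gives 6 > 4. Violating.
Others bid (5, 11): truth gives 2; no alternative beats it.
Others bid (5, 23): truth gives 0; no alternative beats it.
(Checking all 25 profiles: 2 have a profitable deviation, 23 do not.)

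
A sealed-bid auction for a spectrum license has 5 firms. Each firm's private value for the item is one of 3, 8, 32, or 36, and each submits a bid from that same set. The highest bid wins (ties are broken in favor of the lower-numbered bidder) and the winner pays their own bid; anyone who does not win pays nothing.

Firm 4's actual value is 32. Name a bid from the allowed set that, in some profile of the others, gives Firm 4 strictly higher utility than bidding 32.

8

Suppose Firm 1 bids 3, Firm 2 bids 3, Firm 3 bids 3 and Firm 5 bids 3.
Bid 32: wins, pays 32, utility 32 - 32 = 0.
Bid 8: wins, pays 8, utility 32 - 8 = 24.
So bidding 8 beats truth here (24 > 0).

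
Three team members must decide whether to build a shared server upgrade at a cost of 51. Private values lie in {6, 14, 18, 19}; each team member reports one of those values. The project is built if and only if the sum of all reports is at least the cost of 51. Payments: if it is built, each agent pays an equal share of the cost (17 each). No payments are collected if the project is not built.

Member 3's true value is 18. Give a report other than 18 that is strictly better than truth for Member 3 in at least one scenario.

Suppose Member 1 reports 14 and Member 2 reports 18.
Report 18: project not built, utility 0.
Report 19: project built, pays 17, utility 18 - 17 = 1.
So reporting 19 beats truth here (1 > 0).

19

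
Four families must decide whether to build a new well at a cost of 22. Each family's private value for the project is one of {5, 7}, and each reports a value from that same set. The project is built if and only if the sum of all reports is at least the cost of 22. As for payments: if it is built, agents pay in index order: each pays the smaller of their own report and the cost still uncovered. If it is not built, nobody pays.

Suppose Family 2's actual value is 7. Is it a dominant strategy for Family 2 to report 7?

No

Consider the case where Family 1 reports 5, Family 3 reports 5 and Family 4 reports 7.
Truthful report 7: project built, pays 7, utility 7 - 7 = 0.
Report 5 instead: project built, pays 5, utility 7 - 5 = 2.
Since 2 > 0, reporting 5 is strictly better here, so truthful reporting is not dominant.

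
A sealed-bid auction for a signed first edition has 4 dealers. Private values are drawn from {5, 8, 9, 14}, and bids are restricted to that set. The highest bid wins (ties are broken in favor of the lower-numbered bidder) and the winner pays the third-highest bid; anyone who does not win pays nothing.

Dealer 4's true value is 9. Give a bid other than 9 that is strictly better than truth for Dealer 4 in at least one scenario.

14

Suppose Dealer 1 bids 5, Dealer 2 bids 5 and Dealer 3 bids 9.
Bid 9: loses, pays 0, utility 0.
Bid 14: wins, pays 5, utility 9 - 5 = 4.
So bidding 14 beats truth here (4 > 0).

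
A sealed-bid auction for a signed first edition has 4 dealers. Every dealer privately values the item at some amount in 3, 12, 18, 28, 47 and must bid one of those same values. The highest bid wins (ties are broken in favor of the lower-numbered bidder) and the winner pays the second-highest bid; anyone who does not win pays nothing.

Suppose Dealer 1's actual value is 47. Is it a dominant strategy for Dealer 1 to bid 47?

Check each profile of the others' bids and compare truth against every alternative bid.
Others bid (3, 3, 3): truth gives 44, best alternative gives 44.
Others bid (3, 3, 12): truth gives 35, best alternative gives 35.
Others bid (3, 12, 3): truth gives 35, best alternative gives 35.
Others bid (3, 12, 12): truth gives 35, best alternative gives 35.
Others bid (12, 3, 3): truth gives 35, best alternative gives 35.
Others bid (12, 3, 12): truth gives 35, best alternative gives 35.
(Remaining 119 profiles checked similarly; truth is weakly best in each.)
In every case the truthful bid is at least as good as any alternative, so it is a dominant strategy.

Yes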